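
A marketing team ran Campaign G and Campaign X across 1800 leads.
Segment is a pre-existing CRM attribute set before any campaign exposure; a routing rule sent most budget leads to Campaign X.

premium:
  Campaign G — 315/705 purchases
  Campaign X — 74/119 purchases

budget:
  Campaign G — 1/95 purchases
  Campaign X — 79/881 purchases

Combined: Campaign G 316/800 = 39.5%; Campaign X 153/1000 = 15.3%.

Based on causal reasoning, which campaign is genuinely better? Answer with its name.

The customer segment-specific comparison favours Campaign X throughout, but the pooled figures favour Campaign G. The question is whether to condition on customer segment.
The imbalance in customer segment arose from how leads were allocated, not from anything the campaign did; and customer segment independently affects the outcome. The pooled gap is confounded — condition on customer segment.
Within each level — premium: 44.7% vs 62.2%; budget: 1.1% vs 9.0% — Campaign X is higher every time.

Campaign X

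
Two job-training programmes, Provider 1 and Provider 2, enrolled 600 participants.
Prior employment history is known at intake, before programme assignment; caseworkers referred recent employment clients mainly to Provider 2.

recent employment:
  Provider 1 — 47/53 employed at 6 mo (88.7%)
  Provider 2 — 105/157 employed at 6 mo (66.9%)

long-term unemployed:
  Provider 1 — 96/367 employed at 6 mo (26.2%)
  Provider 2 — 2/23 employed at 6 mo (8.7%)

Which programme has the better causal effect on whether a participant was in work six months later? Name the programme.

Provider 1

Nothing the programme does changes prior employment history; the imbalance is an allocation artefact. With prior employment history also predicting the outcome, the pooled figure is confounded, and the within-stratum comparison is the causal one.
Within each level — recent employment: 88.7% vs 66.9%; long-term unemployed: 26.2% vs 8.7% — Provider 1 is higher every time.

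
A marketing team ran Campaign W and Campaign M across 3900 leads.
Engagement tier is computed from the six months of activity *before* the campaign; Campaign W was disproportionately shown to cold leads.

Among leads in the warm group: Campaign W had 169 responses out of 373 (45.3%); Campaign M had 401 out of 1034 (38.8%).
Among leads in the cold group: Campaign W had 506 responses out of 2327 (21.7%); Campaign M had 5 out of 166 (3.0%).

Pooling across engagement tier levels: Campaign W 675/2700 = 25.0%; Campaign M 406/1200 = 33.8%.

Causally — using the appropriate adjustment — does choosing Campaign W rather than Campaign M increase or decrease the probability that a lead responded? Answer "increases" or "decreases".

Nothing the campaign does changes engagement tier; the imbalance is an allocation artefact. With engagement tier also predicting the outcome, the pooled figure is confounded, and the within-stratum comparison is the causal one.
Within each level — warm: 45.3% vs 38.8%; cold: 21.7% vs 3.0% — Campaign W is higher every time.

increases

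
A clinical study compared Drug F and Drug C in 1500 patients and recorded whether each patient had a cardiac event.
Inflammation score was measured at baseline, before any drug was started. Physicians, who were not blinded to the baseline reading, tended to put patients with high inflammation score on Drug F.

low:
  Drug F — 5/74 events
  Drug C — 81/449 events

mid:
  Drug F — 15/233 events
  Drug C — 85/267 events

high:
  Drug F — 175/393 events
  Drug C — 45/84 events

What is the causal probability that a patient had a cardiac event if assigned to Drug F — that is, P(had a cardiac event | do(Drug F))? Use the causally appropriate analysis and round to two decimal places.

0.19

Inflammation score differs across drugs for reasons unrelated to any effect of the drug itself, and it separately predicts the outcome — a classic confounder. We must compare within inflammation score levels.
Standardising Drug F to the population inflammation score mix: 0.349·5/74 + 0.333·15/233 + 0.318·175/393 = 0.187.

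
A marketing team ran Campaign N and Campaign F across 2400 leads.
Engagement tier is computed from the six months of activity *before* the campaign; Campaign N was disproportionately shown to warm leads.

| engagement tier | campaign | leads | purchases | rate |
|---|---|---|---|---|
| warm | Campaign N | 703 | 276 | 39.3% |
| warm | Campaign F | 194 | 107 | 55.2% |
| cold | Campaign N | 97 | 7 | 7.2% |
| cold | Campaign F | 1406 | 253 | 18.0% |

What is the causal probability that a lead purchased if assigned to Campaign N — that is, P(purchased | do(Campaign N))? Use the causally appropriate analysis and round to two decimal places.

0.19

Nothing the campaign does changes engagement tier; the imbalance is an allocation artefact. With engagement tier also predicting the outcome, the pooled figure is confounded, and the within-stratum comparison is the causal one.
Standardising Campaign N to the population engagement tier mix: 0.374·276/703 + 0.626·7/97 = 0.192.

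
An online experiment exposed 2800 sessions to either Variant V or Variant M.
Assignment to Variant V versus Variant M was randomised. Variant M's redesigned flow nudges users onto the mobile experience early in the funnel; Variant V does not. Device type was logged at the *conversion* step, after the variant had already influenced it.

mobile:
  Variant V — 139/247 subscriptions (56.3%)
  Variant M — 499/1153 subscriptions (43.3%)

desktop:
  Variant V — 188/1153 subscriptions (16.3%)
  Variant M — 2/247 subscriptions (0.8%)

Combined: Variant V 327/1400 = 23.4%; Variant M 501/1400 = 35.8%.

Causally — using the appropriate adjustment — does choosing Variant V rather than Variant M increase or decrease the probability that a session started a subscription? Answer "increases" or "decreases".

decreases

Device type here is a post-treatment variable shaped by the variant; conditioning on it would introduce bias rather than remove it. The overall comparison is the causal one.
Pooled: Variant V 23.4% vs Variant M 35.8%; Variant M is higher overall.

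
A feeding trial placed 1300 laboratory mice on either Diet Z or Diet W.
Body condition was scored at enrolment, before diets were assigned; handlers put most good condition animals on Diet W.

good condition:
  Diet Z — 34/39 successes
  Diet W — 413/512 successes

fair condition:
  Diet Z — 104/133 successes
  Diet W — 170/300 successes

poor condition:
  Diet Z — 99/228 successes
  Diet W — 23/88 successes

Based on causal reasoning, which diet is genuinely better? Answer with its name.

The stratified and pooled comparisons disagree (Diet Z wins within each starting body condition; Diet W wins overall), so the answer turns on the causal role of starting body condition.
Starting body condition satisfies the back-door criterion: it is not a descendant of the diet, and it blocks the spurious path from diet to outcome. Adjusting for it (i.e., using the within-starting body condition rates) gives the causal effect.
Within each level — good condition: 87.2% vs 80.7%; fair condition: 78.2% vs 56.7%; poor condition: 43.4% vs 26.1% — Diet Z is higher every time.

Diet Z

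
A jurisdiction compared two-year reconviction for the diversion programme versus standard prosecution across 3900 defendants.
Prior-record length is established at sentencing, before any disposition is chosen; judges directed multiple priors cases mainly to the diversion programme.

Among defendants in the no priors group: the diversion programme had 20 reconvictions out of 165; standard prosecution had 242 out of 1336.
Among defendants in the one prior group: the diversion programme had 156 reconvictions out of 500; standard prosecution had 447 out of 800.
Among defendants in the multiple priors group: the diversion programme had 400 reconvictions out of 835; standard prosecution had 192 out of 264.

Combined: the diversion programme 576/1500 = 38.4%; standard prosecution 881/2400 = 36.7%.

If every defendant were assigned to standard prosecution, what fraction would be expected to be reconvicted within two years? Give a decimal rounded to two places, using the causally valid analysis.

Since prior-record length is a pre-existing factor (not a product of the disposition) and it affects the outcome on its own, it is a confounder. The stratified rates, not the pooled rate, identify the causal effect.
Standardising standard prosecution to the population prior-record length mix: 0.385·242/1336 + 0.333·447/800 + 0.282·192/264 = 0.461.

0.46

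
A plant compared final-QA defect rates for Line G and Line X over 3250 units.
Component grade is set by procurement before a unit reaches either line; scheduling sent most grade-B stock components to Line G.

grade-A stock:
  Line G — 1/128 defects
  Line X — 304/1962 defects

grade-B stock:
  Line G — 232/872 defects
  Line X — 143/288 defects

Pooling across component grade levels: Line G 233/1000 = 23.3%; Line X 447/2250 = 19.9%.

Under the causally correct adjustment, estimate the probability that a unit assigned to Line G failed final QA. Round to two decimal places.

0.10

The stratified and pooled comparisons disagree (Line G wins within each component grade; Line X wins overall), so the answer turns on the causal role of component grade.
Since component grade is a pre-existing factor (not a product of the line) and it affects the outcome on its own, it is a confounder. The stratified rates, not the pooled rate, identify the causal effect.
Standardising Line G to the population component grade mix: 0.643·1/128 + 0.357·232/872 = 0.100.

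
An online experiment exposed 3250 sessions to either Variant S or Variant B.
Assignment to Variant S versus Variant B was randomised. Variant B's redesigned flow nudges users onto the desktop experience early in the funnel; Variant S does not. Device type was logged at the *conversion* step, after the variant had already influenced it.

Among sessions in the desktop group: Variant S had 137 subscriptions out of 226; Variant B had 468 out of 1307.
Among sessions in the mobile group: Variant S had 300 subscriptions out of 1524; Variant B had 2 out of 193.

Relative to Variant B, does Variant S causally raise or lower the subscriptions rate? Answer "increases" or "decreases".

decreases

Because the variant influences device type, device type is a post-treatment mediator, not a confounder. Stratifying on it would bias the estimate; the causal effect is the crude pooled difference.
Pooled: Variant S 25.0% vs Variant B 31.3%; Variant B is higher overall.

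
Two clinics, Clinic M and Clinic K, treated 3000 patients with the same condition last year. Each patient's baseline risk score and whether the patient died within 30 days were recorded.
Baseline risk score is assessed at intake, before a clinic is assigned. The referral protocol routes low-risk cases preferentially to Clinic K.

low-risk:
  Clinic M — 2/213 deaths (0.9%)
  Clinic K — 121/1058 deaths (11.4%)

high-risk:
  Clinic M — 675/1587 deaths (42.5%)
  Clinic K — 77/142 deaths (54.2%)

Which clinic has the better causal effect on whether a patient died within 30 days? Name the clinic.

Clinic M

The imbalance in baseline risk score arose from how patients were allocated, not from anything the clinic did; and baseline risk score independently affects the outcome. The pooled gap is confounded — condition on baseline risk score.
Within each level — low-risk: 0.9% vs 11.4%; high-risk: 42.5% vs 54.2% — Clinic M is lower every time.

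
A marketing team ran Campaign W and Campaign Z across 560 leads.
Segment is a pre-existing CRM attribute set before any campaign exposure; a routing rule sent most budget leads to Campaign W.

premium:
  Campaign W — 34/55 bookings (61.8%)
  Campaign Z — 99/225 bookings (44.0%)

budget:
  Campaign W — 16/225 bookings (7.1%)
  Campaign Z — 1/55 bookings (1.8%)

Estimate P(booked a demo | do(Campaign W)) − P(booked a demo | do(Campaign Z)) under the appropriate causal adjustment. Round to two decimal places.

+0.12

Customer segment differs across campaigns for reasons unrelated to any effect of the campaign itself, and it separately predicts the outcome — a classic confounder. We must compare within customer segment levels.
Adjusting over the population distribution of customer segment: 0.500·(0.618−0.440) + 0.500·(0.071−0.018) = +0.116.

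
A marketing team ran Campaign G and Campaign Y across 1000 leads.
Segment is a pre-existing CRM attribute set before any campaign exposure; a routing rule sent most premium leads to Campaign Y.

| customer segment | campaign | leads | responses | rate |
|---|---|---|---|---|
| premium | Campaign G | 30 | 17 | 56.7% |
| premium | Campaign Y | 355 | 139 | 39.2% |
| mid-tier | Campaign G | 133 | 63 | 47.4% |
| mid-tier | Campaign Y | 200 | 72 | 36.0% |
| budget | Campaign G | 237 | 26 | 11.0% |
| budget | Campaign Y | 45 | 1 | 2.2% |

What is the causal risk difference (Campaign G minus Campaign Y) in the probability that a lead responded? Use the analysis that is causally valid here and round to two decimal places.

The customer segment-specific comparison favours Campaign G throughout, but the pooled figures favour Campaign Y. The question is whether to condition on customer segment.
Here customer segment is a common cause — it drives both which campaign a case falls under and the outcome. The crude comparison mixes populations; the stratum-specific rates are the causally relevant ones.
Adjusting over the population distribution of customer segment: 0.385·(0.567−0.392) + 0.333·(0.474−0.360) + 0.282·(0.110−0.022) = +0.130.

+0.13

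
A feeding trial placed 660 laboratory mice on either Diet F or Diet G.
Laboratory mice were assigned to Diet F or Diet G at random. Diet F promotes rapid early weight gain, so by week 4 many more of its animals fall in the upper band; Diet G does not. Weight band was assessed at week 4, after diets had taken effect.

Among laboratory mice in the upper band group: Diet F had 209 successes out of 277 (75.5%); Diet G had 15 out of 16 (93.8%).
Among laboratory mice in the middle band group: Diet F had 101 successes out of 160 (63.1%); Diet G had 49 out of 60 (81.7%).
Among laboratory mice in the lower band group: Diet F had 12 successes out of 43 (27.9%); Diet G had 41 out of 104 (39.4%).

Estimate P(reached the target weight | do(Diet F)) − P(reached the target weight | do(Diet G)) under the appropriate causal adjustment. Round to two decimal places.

+0.09

Diet G is higher inside every week-4 weight band stratum but Diet F is higher in aggregate. Whether to stratify depends on how week-4 weight band relates to the diet.
The distribution of week-4 weight band is itself part of what the diet does — it is an intermediate outcome. Holding it fixed would remove that part of the effect; the total effect is the pooled difference.
The causal difference is the pooled difference: 0.671 − 0.583 = +0.087.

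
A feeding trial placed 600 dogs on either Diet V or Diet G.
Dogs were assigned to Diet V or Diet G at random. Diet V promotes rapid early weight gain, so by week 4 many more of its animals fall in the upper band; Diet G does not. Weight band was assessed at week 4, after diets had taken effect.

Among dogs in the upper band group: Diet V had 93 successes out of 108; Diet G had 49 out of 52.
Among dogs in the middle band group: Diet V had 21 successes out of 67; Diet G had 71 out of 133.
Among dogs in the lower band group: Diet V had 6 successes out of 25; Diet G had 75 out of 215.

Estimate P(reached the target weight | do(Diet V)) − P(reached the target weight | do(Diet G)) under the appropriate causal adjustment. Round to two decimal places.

+0.11

The week-4 weight band-specific comparison favours Diet G throughout, but the pooled figures favour Diet V. The question is whether to condition on week-4 weight band.
Stratifying would compare diets among dogs the diets themselves sorted into week-4 weight band groups — a form of selection on an intermediate. The unconditioned pooled rates give the total causal effect.
The causal difference is the pooled difference: 0.600 − 0.487 = +0.113.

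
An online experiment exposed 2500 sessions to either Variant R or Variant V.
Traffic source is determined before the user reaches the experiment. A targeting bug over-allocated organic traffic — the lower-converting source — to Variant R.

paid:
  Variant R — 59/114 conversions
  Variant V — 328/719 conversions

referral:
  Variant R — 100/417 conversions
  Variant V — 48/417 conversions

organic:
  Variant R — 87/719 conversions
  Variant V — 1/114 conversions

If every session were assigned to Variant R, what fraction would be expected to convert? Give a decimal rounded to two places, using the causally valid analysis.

0.29

Traffic source differs across variants for reasons unrelated to any effect of the variant itself, and it separately predicts the outcome — a classic confounder. We must compare within traffic source levels.
Standardising Variant R to the population traffic source mix: 0.333·59/114 + 0.334·100/417 + 0.333·87/719 = 0.293.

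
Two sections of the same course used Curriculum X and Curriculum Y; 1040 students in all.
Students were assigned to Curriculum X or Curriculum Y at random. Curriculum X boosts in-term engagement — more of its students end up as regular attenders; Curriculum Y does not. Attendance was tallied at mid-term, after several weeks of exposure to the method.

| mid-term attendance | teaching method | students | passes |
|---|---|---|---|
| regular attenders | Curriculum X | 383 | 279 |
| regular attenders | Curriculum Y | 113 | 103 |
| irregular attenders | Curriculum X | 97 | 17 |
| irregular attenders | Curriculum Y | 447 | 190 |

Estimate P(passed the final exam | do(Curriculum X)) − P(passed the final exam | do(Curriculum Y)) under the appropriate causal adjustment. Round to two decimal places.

+0.09

Mid-term attendance is recorded after the teaching method and is itself shifted by it — it sits on the causal path from teaching method to outcome. Conditioning on a mediator would strip out part of the effect we want; the pooled comparison gives the total causal effect.
The causal difference is the pooled difference: 0.617 − 0.523 = +0.093.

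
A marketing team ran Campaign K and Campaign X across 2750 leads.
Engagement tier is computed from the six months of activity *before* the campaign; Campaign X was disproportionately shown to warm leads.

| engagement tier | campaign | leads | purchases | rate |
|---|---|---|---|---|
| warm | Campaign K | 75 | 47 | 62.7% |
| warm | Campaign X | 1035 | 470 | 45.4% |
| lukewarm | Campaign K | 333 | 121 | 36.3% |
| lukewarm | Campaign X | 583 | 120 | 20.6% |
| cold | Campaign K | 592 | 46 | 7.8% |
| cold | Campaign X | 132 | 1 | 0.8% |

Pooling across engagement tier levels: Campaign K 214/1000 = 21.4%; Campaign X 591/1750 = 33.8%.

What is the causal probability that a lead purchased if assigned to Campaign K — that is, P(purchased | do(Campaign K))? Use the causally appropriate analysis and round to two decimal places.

0.39

The imbalance in engagement tier arose from how leads were allocated, not from anything the campaign did; and engagement tier independently affects the outcome. The pooled gap is confounded — condition on engagement tier.
Standardising Campaign K to the population engagement tier mix: 0.404·47/75 + 0.333·121/333 + 0.263·46/592 = 0.394.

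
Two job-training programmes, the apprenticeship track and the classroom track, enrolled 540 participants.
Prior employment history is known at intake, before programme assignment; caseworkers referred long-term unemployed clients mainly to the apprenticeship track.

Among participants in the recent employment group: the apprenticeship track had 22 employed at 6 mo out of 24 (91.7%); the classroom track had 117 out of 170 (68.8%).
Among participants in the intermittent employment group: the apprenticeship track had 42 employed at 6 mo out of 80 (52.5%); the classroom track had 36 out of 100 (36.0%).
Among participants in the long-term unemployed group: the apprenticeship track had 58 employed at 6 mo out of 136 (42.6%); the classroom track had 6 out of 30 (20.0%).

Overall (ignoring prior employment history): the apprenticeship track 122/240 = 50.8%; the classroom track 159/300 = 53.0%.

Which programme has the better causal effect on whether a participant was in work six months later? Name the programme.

the apprenticeship track

the apprenticeship track is higher inside every prior employment history stratum but the classroom track is higher in aggregate. Whether to stratify depends on how prior employment history relates to the programme.
Prior employment history satisfies the back-door criterion: it is not a descendant of the programme, and it blocks the spurious path from programme to outcome. Adjusting for it (i.e., using the within-prior employment history rates) gives the causal effect.
Within each level — recent employment: 91.7% vs 68.8%; intermittent employment: 52.5% vs 36.0%; long-term unemployed: 42.6% vs 20.0% — the apprenticeship track is higher every time.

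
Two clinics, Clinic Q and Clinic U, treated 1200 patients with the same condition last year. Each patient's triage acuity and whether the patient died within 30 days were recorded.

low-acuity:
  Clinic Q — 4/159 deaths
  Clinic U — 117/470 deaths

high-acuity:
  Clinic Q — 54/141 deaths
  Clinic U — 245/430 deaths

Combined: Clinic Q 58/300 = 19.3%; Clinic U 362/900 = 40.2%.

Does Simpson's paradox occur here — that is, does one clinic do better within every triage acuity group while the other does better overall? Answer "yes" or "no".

no

Within each triage acuity level (low-acuity 2.5% vs 24.9%; high-acuity 38.3% vs 57.0%), Clinic Q has the lower rate every time. Pooled: 19.3% vs 40.2% — Clinic Q has the lower rate overall. They agree.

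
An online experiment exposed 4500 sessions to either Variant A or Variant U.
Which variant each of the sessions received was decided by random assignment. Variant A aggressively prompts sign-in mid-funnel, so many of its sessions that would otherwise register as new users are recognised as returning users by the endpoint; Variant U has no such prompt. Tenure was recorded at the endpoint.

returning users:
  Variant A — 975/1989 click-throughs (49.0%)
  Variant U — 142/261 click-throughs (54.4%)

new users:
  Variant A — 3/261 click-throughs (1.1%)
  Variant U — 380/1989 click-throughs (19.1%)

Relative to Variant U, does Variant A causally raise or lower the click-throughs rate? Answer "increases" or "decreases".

increases

User tenure lies on the pathway variant → user tenure → outcome, so adjusting for it blocks the indirect effect. For the total causal effect of variant, use the unadjusted pooled rates.
Pooled: Variant A 43.5% vs Variant U 23.2%; Variant A is higher overall.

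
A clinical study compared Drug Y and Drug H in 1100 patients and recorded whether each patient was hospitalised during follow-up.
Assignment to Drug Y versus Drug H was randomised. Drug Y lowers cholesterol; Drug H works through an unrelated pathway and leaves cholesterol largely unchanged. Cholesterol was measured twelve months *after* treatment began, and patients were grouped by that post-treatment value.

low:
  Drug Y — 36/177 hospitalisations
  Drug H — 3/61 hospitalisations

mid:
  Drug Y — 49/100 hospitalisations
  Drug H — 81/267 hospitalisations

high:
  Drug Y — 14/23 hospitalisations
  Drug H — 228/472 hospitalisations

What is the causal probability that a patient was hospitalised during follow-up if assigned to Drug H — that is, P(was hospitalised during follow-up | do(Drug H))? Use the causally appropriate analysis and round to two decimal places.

Cholesterol lies on the pathway drug → cholesterol → outcome, so adjusting for it blocks the indirect effect. For the total causal effect of drug, use the unadjusted pooled rates.
So P(outcome | do(Drug H)) is just the pooled rate for Drug H: 312/800 = 0.390.

0.39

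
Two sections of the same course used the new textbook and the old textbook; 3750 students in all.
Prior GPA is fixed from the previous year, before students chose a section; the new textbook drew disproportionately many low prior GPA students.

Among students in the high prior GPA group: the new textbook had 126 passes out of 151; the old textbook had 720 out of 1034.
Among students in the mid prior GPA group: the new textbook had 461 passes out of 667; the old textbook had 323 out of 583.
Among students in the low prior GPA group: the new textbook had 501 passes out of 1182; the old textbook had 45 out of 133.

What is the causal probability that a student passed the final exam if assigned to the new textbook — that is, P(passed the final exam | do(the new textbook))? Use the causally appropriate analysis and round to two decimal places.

0.64

Here prior GPA band is a common cause — it drives both which teaching method a case falls under and the outcome. The crude comparison mixes populations; the stratum-specific rates are the causally relevant ones.
Standardising the new textbook to the population prior GPA band mix: 0.316·126/151 + 0.333·461/667 + 0.351·501/1182 = 0.643.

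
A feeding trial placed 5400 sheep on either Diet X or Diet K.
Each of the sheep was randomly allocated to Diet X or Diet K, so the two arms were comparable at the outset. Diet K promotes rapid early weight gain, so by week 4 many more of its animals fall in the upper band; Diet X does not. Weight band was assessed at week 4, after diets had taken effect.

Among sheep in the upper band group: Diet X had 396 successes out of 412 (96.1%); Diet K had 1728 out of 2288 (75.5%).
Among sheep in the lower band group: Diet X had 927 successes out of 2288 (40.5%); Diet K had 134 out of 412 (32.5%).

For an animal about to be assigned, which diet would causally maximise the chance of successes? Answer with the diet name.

Week-4 weight band lies on the pathway diet → week-4 weight band → outcome, so adjusting for it blocks the indirect effect. For the total causal effect of diet, use the unadjusted pooled rates.
Pooled: Diet X 49.0% vs Diet K 69.0%; Diet K is higher overall.

Diet K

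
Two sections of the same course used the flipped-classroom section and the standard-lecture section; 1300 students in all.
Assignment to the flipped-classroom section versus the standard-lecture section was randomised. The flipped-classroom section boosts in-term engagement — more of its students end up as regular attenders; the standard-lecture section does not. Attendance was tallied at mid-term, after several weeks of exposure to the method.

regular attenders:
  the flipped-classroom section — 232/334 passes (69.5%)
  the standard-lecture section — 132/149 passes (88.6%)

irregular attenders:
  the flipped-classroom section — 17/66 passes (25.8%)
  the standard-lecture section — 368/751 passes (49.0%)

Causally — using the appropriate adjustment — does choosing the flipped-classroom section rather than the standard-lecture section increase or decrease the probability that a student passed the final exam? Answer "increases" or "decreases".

increases

The mid-term attendance-specific comparison favours the standard-lecture section throughout, but the pooled figures favour the flipped-classroom section. The question is whether to condition on mid-term attendance.
Mid-term attendance is recorded after the teaching method and is itself shifted by it — it sits on the causal path from teaching method to outcome. Conditioning on a mediator would strip out part of the effect we want; the pooled comparison gives the total causal effect.
Pooled: the flipped-classroom section 62.3% vs the standard-lecture section 55.6%; the flipped-classroom section is higher overall.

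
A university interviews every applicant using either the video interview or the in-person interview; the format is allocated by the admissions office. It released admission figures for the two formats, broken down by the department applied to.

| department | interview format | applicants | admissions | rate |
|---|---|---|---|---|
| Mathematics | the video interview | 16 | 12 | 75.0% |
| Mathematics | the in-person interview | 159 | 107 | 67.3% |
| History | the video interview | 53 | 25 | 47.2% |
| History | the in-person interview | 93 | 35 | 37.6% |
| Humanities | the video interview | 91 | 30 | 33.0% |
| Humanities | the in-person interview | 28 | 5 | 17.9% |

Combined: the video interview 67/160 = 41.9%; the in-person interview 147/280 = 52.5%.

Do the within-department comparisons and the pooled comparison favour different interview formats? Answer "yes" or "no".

Within each department level (Mathematics 75.0% vs 67.3%; History 47.2% vs 37.6%; Humanities 33.0% vs 17.9%), the video interview has the higher rate every time. Pooled: 41.9% vs 52.5% — the in-person interview has the higher rate overall. The two comparisons disagree.

yes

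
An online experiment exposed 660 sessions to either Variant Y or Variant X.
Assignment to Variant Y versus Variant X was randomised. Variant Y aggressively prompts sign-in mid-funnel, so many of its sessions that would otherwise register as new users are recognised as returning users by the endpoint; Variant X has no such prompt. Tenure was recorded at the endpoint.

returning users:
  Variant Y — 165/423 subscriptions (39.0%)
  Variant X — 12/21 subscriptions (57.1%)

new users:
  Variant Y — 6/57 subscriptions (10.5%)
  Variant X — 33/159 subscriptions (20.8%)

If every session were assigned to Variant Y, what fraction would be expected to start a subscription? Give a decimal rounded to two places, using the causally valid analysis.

The user tenure-specific comparison favours Variant X throughout, but the pooled figures favour Variant Y. The question is whether to condition on user tenure.
User tenure is recorded after the variant and is itself shifted by it — it sits on the causal path from variant to outcome. Conditioning on a mediator would strip out part of the effect we want; the pooled comparison gives the total causal effect.
So P(outcome | do(Variant Y)) is just the pooled rate for Variant Y: 171/480 = 0.356.

0.36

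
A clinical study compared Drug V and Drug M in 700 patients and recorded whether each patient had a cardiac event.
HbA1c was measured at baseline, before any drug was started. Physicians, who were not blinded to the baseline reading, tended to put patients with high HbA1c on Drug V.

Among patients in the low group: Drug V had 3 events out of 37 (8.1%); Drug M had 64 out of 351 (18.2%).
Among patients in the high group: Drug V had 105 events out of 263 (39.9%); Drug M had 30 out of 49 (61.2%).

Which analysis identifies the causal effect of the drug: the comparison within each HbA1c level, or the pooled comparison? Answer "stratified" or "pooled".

stratified

HbA1c is set before the drug has any effect — it is not caused by the drug — and it independently drives the outcome. That makes it a confounder, so the causal comparison is within HbA1c levels.
Within each level — low: 8.1% vs 18.2%; high: 39.9% vs 61.2% — Drug V is lower every time.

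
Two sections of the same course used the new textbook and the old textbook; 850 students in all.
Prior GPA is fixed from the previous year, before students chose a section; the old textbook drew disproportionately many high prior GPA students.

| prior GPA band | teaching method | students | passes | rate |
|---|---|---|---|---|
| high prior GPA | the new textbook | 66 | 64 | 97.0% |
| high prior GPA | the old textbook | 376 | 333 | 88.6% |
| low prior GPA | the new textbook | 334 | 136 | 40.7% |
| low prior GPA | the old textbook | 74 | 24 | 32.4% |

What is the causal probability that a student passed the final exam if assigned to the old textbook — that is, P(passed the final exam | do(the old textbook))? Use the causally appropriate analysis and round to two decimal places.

Within every prior GPA band level the new textbook has the higher rate, yet pooled the old textbook does — Simpson's reversal.
Since prior GPA band is a pre-existing factor (not a product of the teaching method) and it affects the outcome on its own, it is a confounder. The stratified rates, not the pooled rate, identify the causal effect.
Standardising the old textbook to the population prior GPA band mix: 0.520·333/376 + 0.480·24/74 = 0.616.

0.62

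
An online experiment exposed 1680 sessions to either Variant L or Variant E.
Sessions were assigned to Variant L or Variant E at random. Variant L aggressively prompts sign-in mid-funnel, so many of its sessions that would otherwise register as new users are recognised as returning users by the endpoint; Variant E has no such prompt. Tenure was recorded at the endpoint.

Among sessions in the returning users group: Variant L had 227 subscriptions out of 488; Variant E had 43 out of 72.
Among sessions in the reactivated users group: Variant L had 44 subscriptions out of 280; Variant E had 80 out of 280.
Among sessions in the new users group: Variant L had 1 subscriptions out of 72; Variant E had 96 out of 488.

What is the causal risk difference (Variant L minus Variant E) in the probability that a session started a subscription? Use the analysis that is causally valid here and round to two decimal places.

Within every user tenure level Variant E has the higher rate, yet pooled Variant L does — Simpson's reversal.
Stratifying would compare variants among sessions the variants themselves sorted into user tenure groups — a form of selection on an intermediate. The unconditioned pooled rates give the total causal effect.
The causal difference is the pooled difference: 0.324 − 0.261 = +0.063.

+0.06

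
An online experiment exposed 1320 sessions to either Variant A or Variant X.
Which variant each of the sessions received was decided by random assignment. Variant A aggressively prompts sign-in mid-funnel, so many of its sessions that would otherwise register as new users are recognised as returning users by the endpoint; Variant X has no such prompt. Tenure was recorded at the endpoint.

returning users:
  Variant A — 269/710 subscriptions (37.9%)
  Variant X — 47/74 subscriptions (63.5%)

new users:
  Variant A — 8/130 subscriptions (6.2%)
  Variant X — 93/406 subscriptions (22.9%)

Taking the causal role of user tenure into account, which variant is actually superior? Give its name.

User tenure here is a post-treatment variable shaped by the variant; conditioning on it would introduce bias rather than remove it. The overall comparison is the causal one.
Pooled: Variant A 33.0% vs Variant X 29.2%; Variant A is higher overall.

Variant A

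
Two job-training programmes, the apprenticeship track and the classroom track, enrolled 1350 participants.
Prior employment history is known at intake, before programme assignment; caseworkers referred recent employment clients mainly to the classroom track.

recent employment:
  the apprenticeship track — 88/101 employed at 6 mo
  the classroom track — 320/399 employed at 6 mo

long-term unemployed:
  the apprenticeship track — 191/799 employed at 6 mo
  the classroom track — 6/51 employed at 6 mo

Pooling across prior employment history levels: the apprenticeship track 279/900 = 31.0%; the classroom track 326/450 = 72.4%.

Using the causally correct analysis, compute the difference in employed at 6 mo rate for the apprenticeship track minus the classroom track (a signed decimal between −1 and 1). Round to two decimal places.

The prior employment history-specific comparison favours the apprenticeship track throughout, but the pooled figures favour the classroom track. The question is whether to condition on prior employment history.
Prior employment history satisfies the back-door criterion: it is not a descendant of the programme, and it blocks the spurious path from programme to outcome. Adjusting for it (i.e., using the within-prior employment history rates) gives the causal effect.
Adjusting over the population distribution of prior employment history: 0.370·(0.871−0.802) + 0.630·(0.239−0.118) = +0.102.

+0.10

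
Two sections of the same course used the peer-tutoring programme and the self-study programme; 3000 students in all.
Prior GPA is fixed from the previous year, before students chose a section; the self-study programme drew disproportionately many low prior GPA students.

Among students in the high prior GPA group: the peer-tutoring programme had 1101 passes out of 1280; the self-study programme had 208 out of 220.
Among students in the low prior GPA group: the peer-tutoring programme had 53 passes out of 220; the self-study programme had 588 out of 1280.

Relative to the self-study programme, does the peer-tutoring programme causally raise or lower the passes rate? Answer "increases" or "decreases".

Since prior GPA band is a pre-existing factor (not a product of the teaching method) and it affects the outcome on its own, it is a confounder. The stratified rates, not the pooled rate, identify the causal effect.
Within each level — high prior GPA: 86.0% vs 94.5%; low prior GPA: 24.1% vs 45.9% — the self-study programme is higher every time.

decreases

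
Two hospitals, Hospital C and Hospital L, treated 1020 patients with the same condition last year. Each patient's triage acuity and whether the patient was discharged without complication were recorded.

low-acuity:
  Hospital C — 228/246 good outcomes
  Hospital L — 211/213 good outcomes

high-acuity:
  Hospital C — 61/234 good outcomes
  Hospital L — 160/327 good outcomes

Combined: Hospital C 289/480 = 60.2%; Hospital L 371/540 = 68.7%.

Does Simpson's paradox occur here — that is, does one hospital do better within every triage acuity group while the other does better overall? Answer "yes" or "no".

Within each triage acuity level (low-acuity 92.7% vs 99.1%; high-acuity 26.1% vs 48.9%), Hospital L has the higher rate every time. Pooled: 60.2% vs 68.7% — Hospital L has the higher rate overall. They agree.

no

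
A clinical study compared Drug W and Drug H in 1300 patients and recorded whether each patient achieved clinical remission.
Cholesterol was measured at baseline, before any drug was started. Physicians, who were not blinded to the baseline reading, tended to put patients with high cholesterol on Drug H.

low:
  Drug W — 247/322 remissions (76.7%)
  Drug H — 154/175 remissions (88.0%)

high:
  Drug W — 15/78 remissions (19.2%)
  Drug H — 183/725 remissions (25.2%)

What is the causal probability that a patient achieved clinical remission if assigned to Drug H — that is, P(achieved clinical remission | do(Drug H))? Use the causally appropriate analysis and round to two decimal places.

0.49

The stratified and pooled comparisons disagree (Drug H wins within each cholesterol; Drug W wins overall), so the answer turns on the causal role of cholesterol.
Cholesterol satisfies the back-door criterion: it is not a descendant of the drug, and it blocks the spurious path from drug to outcome. Adjusting for it (i.e., using the within-cholesterol rates) gives the causal effect.
Standardising Drug H to the population cholesterol mix: 0.382·154/175 + 0.618·183/725 = 0.492.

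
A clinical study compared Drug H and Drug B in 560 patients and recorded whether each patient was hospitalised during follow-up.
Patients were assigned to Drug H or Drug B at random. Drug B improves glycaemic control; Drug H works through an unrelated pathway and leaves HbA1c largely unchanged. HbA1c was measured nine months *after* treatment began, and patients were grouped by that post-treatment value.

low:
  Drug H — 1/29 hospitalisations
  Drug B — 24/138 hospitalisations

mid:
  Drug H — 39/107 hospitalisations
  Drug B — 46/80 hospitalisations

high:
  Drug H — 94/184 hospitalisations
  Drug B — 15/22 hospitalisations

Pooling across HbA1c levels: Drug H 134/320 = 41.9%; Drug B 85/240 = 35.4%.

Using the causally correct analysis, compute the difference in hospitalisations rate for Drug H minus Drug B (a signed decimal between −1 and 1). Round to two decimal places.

Because the drug influences HbA1c, HbA1c is a post-treatment mediator, not a confounder. Stratifying on it would bias the estimate; the causal effect is the crude pooled difference.
The causal difference is the pooled difference: 0.419 − 0.354 = +0.065.

+0.06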